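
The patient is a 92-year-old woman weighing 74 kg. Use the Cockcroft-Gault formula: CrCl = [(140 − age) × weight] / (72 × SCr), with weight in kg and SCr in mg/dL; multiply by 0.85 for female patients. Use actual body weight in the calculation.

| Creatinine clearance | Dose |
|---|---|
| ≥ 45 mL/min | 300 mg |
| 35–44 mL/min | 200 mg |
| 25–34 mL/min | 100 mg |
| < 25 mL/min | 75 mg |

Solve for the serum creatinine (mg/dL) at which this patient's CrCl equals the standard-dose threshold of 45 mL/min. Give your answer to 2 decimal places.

Standard dose requires CrCl ≥ 45 mL/min.
Set (140 − 92) × 74 × 0.85 / (72 × SCr) = 45
SCr = (140 − 92) × 74 × 0.85 / (72 × 45) = 0.932 mg/dL

0.93 mg/dL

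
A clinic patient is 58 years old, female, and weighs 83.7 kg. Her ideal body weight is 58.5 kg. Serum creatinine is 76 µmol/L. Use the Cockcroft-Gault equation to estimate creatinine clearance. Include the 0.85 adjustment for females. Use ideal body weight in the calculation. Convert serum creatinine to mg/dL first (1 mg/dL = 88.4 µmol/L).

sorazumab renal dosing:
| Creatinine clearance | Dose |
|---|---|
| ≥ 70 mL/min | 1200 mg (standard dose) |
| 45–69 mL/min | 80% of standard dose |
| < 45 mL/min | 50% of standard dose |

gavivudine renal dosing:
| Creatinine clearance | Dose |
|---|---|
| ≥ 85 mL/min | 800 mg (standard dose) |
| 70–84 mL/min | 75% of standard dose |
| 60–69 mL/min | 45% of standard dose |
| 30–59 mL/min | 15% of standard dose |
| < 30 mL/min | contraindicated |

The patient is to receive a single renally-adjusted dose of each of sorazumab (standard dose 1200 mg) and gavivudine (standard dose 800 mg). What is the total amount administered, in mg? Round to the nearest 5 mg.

1320 mg

SCr = 76 / 88.4 = 0.86 mg/dL
CrCl = (140 − 58) × 58.5 / (72 × 0.86) × 0.85 = 4797.0 / 61.92 × 0.85 ≈ 65.9 mL/min
CrCl ≈ 66 mL/min.
sorazumab: 45–69 mL/min → 80% of 1200 mg = 960 mg.
gavivudine: 60–69 mL/min → 45% of 800 mg = 360 mg.
Total = 960 + 360 = 1320 mg.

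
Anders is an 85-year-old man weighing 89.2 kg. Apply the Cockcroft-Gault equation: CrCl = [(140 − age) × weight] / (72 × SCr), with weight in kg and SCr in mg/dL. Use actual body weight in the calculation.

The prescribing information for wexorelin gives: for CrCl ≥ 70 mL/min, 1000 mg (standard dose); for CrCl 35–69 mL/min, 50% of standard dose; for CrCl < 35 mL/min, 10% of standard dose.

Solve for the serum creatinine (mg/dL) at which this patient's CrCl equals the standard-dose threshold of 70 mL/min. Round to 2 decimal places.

Standard dose requires CrCl ≥ 70 mL/min.
Set (140 − 85) × 89.2 / (72 × SCr) = 70
SCr = (140 − 85) × 89.2 / (72 × 70) = 0.973 mg/dL

0.97 mg/dL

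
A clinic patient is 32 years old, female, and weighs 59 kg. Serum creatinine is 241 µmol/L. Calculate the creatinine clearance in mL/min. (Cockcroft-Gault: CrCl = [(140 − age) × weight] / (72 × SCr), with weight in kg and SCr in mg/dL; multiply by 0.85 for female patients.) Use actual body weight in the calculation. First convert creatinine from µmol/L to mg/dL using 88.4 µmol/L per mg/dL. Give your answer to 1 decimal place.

27.6 mL/min

SCr = 241 / 88.4 = 2.726 mg/dL
CrCl = (140 − 32) × 59 / (72 × 2.726) × 0.85 = 6372.0 / 196.27 × 0.85 ≈ 27.6 mL/min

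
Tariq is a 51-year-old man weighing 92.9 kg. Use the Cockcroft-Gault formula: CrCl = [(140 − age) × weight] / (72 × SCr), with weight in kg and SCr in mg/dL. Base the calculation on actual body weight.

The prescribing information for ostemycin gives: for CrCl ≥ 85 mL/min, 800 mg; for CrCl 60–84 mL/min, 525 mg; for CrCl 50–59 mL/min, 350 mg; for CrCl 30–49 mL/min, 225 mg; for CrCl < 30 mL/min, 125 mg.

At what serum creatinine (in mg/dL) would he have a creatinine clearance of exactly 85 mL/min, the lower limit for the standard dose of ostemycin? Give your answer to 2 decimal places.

1.35 mg/dL

Standard dose requires CrCl ≥ 85 mL/min.
Set (140 − 51) × 92.9 / (72 × SCr) = 85
SCr = (140 − 51) × 92.9 / (72 × 85) = 1.351 mg/dL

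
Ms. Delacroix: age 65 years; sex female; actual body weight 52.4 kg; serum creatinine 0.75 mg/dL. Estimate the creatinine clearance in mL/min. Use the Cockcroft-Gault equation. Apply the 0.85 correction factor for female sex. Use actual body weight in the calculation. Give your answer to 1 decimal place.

CrCl = (140 − 65) × 52.4 / (72 × 0.75) × 0.85 = 3930.0 / 54.00 × 0.85 ≈ 61.9 mL/min

61.9 mL/min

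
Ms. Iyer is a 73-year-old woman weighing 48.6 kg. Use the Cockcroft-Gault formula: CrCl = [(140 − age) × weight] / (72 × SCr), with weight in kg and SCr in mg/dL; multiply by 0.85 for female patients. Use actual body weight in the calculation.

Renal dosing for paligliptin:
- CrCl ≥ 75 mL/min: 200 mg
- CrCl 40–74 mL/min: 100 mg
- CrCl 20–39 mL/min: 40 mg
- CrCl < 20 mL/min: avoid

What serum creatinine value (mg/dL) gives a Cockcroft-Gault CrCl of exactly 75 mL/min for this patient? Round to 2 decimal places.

Standard dose requires CrCl ≥ 75 mL/min.
Set (140 − 73) × 48.6 × 0.85 / (72 × SCr) = 75
SCr = (140 − 73) × 48.6 × 0.85 / (72 × 75) = 0.513 mg/dL

0.51 mg/dL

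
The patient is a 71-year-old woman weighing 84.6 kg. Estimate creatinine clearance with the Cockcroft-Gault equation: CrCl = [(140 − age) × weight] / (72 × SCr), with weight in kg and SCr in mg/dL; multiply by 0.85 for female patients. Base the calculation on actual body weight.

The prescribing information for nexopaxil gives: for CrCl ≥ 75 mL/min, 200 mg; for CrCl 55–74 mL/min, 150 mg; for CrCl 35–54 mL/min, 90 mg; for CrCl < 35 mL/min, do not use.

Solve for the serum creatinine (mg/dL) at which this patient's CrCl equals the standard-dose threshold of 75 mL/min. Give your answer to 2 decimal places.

Standard dose requires CrCl ≥ 75 mL/min.
Set (140 − 71) × 84.6 × 0.85 / (72 × SCr) = 75
SCr = (140 − 71) × 84.6 × 0.85 / (72 × 75) = 0.919 mg/dL

0.92 mg/dL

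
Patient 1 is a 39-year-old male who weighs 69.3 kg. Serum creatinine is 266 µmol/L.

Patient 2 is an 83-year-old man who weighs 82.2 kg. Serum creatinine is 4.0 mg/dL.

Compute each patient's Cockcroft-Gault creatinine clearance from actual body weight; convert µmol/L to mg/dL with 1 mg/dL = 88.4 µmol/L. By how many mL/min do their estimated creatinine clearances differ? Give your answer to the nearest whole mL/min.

Patient 1: SCr = 266 / 88.4 = 3.009 mg/dL
Patient 1: CrCl = (140 − 39) × 69.3 / (72 × 3.009) = 6999.3 / 216.65 ≈ 32.3 mL/min
Patient 2: CrCl = (140 − 83) × 82.2 / (72 × 4) = 4685.4 / 288.00 ≈ 16.3 mL/min
|32.3 − 16.3| = 16.0 mL/min

16 mL/min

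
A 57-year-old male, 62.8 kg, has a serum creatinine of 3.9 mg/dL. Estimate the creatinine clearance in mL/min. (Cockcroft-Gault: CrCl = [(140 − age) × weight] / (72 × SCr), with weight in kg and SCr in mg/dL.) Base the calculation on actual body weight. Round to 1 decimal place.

18.6 mL/min

CrCl = (140 − 57) × 62.8 / (72 × 3.9) = 5212.4 / 280.80 ≈ 18.6 mL/min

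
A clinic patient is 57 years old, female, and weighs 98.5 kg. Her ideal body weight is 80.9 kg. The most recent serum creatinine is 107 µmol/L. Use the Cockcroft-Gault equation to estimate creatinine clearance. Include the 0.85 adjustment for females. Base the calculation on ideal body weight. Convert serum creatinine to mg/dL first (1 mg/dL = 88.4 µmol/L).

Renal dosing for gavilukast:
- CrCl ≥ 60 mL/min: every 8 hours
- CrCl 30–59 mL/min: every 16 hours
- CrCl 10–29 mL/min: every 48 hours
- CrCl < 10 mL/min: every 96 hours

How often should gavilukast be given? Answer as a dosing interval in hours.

SCr = 107 / 88.4 = 1.21 mg/dL
CrCl = (140 − 57) × 80.9 / (72 × 1.21) × 0.85 = 6714.7 / 87.12 × 0.85 ≈ 65.5 mL/min
CrCl ≈ 65 mL/min → bracket ≥ 60 mL/min → every 8 hours.

every 8 hours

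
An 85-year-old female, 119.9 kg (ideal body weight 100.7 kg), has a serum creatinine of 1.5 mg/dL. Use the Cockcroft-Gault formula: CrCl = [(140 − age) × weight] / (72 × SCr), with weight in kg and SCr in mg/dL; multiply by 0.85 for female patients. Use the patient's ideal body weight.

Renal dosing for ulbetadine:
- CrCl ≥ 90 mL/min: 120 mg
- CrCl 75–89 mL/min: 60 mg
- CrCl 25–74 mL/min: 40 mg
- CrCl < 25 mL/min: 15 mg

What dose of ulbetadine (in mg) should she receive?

CrCl = (140 − 85) × 100.7 / (72 × 1.5) × 0.85 = 5538.5 / 108.00 × 0.85 ≈ 43.6 mL/min
CrCl ≈ 44 mL/min → bracket 25–74 mL/min.
Dose for this bracket: 40 mg.

40 mg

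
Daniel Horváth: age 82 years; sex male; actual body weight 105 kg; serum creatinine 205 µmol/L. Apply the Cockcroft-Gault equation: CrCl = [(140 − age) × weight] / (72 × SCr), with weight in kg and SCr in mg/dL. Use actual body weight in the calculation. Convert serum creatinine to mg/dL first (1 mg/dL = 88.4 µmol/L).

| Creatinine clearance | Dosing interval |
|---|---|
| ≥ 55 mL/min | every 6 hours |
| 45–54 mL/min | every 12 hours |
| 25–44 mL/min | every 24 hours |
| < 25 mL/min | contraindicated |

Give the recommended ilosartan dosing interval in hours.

every 24 hours

SCr = 205 / 88.4 = 2.319 mg/dL
CrCl = (140 − 82) × 105 / (72 × 2.319) = 6090.0 / 166.97 ≈ 36.5 mL/min
CrCl ≈ 36 mL/min → bracket 25–44 mL/min → every 24 hours.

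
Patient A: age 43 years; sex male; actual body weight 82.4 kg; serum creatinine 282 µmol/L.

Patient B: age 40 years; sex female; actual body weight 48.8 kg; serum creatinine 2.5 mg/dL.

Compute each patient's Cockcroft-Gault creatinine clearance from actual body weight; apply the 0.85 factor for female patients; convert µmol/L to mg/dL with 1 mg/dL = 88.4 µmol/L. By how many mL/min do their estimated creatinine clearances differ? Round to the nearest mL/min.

Patient A: SCr = 282 / 88.4 = 3.19 mg/dL
Patient A: CrCl = (140 − 43) × 82.4 / (72 × 3.19) = 7992.8 / 229.68 ≈ 34.8 mL/min
Patient B: CrCl = (140 − 40) × 48.8 / (72 × 2.5) × 0.85 = 4880.0 / 180.00 × 0.85 ≈ 23.0 mL/min
|34.8 − 23.0| = 11.8 mL/min

12 mL/min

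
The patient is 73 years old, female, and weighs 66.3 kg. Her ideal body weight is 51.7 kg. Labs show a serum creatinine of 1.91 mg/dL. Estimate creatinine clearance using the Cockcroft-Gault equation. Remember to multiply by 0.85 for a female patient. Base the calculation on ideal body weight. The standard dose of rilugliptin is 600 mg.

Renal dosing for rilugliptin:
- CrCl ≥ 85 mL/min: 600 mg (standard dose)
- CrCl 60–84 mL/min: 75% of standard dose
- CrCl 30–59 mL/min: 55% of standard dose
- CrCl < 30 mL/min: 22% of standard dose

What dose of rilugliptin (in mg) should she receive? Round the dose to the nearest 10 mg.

130 mg

CrCl = (140 − 73) × 51.7 / (72 × 1.91) × 0.85 = 3463.9 / 137.52 × 0.85 ≈ 21.4 mL/min
CrCl ≈ 21 mL/min → bracket < 30 mL/min.
22% of 600 mg = 132 mg → 130 mg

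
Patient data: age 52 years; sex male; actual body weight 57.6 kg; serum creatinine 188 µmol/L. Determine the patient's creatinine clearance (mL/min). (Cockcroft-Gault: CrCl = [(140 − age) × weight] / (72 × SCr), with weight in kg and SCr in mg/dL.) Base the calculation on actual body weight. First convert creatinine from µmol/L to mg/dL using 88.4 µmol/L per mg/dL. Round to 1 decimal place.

33.1 mL/min

SCr = 188 / 88.4 = 2.127 mg/dL
CrCl = (140 − 52) × 57.6 / (72 × 2.127) = 5068.8 / 153.14 ≈ 33.1 mL/min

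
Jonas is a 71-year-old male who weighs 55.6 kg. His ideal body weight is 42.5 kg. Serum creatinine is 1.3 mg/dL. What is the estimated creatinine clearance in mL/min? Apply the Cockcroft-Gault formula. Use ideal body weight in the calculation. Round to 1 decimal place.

CrCl = (140 − 71) × 42.5 / (72 × 1.3) = 2932.5 / 93.60 ≈ 31.3 mL/min

31.3 mL/min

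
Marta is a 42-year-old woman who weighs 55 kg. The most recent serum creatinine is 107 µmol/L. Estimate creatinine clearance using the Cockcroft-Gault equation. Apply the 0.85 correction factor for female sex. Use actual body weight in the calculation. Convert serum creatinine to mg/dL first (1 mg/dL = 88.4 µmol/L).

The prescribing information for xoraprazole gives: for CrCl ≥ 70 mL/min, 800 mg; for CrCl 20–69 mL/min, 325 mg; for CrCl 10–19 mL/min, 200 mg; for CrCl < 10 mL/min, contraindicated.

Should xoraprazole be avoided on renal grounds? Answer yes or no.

no

SCr = 107 / 88.4 = 1.21 mg/dL
CrCl = (140 − 42) × 55 / (72 × 1.21) × 0.85 = 5390.0 / 87.12 × 0.85 ≈ 52.6 mL/min
CrCl ≈ 53 mL/min, which is ≥ 10 mL/min.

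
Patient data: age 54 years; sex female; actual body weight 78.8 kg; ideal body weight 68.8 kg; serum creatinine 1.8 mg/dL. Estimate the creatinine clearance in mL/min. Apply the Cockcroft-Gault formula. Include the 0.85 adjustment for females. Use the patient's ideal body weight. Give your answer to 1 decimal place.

38.8 mL/min

CrCl = (140 − 54) × 68.8 / (72 × 1.8) × 0.85 = 5916.8 / 129.60 × 0.85 ≈ 38.8 mL/min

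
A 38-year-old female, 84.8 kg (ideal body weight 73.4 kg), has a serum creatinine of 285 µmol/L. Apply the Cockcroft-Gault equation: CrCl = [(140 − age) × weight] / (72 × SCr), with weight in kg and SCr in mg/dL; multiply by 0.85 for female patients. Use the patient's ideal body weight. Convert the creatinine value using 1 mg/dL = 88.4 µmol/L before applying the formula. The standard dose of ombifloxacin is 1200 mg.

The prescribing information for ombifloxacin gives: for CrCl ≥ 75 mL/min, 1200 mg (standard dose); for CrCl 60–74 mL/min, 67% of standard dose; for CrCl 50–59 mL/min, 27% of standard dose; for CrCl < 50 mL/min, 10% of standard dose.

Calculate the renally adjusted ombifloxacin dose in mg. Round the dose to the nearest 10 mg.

SCr = 285 / 88.4 = 3.224 mg/dL
CrCl = (140 − 38) × 73.4 / (72 × 3.224) × 0.85 = 7486.8 / 232.13 × 0.85 ≈ 27.4 mL/min
CrCl ≈ 27 mL/min → bracket < 50 mL/min.
10% of 1200 mg = 120 mg

120 mg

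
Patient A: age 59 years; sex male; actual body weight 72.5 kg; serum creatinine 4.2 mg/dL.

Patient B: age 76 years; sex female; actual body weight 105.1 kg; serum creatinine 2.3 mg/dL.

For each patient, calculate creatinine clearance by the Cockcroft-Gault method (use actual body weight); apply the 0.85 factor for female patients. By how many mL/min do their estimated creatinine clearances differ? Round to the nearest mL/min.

15 mL/min

Patient A: CrCl = (140 − 59) × 72.5 / (72 × 4.2) = 5872.5 / 302.40 ≈ 19.4 mL/min
Patient B: CrCl = (140 − 76) × 105.1 / (72 × 2.3) × 0.85 = 6726.4 / 165.60 × 0.85 ≈ 34.5 mL/min
|19.4 − 34.5| = 15.1 mL/min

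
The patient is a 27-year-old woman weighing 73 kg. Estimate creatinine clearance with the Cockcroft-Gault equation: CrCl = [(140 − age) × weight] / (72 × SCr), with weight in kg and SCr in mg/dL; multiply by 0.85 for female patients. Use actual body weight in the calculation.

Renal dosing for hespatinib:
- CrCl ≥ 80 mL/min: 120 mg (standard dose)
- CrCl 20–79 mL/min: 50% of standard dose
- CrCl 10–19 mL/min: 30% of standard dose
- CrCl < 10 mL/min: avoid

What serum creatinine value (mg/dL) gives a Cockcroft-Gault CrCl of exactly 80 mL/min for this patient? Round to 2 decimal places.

1.22 mg/dL

Standard dose requires CrCl ≥ 80 mL/min.
Set (140 − 27) × 73 × 0.85 / (72 × SCr) = 80
SCr = (140 − 27) × 73 × 0.85 / (72 × 80) = 1.217 mg/dL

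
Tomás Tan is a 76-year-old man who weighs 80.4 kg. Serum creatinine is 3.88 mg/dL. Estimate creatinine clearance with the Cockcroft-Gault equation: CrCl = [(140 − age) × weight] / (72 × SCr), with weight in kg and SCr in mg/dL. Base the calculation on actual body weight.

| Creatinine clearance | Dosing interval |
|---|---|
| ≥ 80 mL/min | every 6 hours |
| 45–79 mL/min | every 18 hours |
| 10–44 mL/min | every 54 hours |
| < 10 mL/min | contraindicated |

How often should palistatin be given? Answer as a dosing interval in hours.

every 54 hours

CrCl = (140 − 76) × 80.4 / (72 × 3.88) = 5145.6 / 279.36 ≈ 18.4 mL/min
CrCl ≈ 18 mL/min → bracket 10–44 mL/min → every 54 hours.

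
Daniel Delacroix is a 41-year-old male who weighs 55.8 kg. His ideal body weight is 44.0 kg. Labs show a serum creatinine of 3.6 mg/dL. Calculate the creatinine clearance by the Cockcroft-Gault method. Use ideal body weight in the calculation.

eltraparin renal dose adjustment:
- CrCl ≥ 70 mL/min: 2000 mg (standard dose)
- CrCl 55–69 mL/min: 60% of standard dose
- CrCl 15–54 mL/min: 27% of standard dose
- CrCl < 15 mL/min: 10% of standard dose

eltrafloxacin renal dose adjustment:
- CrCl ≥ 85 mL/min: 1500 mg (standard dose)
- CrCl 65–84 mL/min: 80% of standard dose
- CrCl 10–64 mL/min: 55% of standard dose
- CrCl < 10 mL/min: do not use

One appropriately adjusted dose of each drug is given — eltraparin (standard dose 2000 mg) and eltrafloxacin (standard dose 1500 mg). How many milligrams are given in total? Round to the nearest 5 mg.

1365 mg

CrCl = (140 − 41) × 44 / (72 × 3.6) = 4356.0 / 259.20 ≈ 16.8 mL/min
CrCl ≈ 17 mL/min.
eltraparin: 15–54 mL/min → 27% of 2000 mg = 540 mg.
eltrafloxacin: 10–64 mL/min → 55% of 1500 mg = 825 mg.
Total = 540 + 825 = 1365 mg.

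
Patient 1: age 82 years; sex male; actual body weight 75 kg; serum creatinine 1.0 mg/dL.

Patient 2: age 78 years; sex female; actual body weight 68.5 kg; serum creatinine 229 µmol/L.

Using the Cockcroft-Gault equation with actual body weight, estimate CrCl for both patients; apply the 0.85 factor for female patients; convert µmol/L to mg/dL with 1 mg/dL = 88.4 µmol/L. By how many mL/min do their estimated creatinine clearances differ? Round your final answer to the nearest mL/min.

Patient 1: CrCl = (140 − 82) × 75 / (72 × 1) = 4350.0 / 72.00 ≈ 60.4 mL/min
Patient 2: SCr = 229 / 88.4 = 2.59 mg/dL
Patient 2: CrCl = (140 − 78) × 68.5 / (72 × 2.59) × 0.85 = 4247.0 / 186.48 × 0.85 ≈ 19.4 mL/min
|60.4 − 19.4| = 41.0 mL/min

41 mL/min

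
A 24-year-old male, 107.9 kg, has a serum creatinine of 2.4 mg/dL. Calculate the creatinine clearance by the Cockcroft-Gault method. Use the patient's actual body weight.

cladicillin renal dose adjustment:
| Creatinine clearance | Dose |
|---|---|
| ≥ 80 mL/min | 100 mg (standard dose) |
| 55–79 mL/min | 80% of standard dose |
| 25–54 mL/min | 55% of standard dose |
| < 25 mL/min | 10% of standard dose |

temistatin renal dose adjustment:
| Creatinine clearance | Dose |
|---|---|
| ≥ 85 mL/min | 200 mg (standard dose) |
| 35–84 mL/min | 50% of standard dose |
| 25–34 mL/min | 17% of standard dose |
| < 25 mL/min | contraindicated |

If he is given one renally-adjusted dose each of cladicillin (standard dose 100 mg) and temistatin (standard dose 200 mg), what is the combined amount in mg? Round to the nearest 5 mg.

180 mg

CrCl = (140 − 24) × 107.9 / (72 × 2.4) = 12516.4 / 172.80 ≈ 72.4 mL/min
CrCl ≈ 72 mL/min.
cladicillin: 55–79 mL/min → 80% of 100 mg = 80 mg.
temistatin: 35–84 mL/min → 50% of 200 mg = 100 mg.
Total = 80 + 100 = 180 mg.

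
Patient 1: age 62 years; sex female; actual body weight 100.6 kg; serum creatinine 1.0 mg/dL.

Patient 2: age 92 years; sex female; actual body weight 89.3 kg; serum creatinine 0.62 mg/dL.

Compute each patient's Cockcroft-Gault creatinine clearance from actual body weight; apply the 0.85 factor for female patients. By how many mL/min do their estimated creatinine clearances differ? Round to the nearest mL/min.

11 mL/min

Patient 1: CrCl = (140 − 62) × 100.6 / (72 × 1) × 0.85 = 7846.8 / 72.00 × 0.85 ≈ 92.6 mL/min
Patient 2: CrCl = (140 − 92) × 89.3 / (72 × 0.62) × 0.85 = 4286.4 / 44.64 × 0.85 ≈ 81.6 mL/min
|92.6 − 81.6| = 11.0 mL/min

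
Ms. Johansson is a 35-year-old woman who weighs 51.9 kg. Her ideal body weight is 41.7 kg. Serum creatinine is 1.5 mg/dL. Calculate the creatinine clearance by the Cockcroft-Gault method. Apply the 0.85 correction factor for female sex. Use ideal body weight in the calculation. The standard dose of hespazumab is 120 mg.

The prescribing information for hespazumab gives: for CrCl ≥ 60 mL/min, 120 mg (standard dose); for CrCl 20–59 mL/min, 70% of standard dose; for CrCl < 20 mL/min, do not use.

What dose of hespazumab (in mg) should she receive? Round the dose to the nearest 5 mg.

85 mg

CrCl = (140 − 35) × 41.7 / (72 × 1.5) × 0.85 = 4378.5 / 108.00 × 0.85 ≈ 34.5 mL/min
CrCl ≈ 34 mL/min → bracket 20–59 mL/min.
70% of 120 mg = 84 mg → 85 mg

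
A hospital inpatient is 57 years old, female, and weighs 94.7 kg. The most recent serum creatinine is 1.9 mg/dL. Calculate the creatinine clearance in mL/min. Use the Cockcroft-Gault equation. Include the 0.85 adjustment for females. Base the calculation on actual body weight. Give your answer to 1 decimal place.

48.8 mL/min

CrCl = (140 − 57) × 94.7 / (72 × 1.9) × 0.85 = 7860.1 / 136.80 × 0.85 ≈ 48.8 mL/min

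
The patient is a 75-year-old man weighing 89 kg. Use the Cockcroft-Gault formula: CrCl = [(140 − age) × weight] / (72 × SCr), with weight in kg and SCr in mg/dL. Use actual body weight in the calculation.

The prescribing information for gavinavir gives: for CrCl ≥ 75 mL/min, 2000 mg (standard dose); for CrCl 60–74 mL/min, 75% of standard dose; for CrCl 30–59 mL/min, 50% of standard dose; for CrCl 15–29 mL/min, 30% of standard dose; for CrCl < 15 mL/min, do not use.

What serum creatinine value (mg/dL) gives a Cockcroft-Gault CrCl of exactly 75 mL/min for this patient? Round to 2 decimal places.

1.07 mg/dL

Standard dose requires CrCl ≥ 75 mL/min.
Set (140 − 75) × 89 / (72 × SCr) = 75
SCr = (140 − 75) × 89 / (72 × 75) = 1.071 mg/dL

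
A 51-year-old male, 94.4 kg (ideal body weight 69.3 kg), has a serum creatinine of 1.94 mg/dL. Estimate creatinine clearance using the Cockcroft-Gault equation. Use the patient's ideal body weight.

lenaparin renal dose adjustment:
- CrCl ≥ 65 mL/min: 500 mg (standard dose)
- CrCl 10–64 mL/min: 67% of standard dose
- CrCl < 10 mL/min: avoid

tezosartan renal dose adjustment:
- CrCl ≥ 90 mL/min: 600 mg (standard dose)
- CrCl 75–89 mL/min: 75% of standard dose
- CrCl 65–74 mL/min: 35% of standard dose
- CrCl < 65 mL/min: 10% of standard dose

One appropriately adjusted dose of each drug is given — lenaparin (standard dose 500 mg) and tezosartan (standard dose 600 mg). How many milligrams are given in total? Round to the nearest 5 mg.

CrCl = (140 − 51) × 69.3 / (72 × 1.94) = 6167.7 / 139.68 ≈ 44.2 mL/min
CrCl ≈ 44 mL/min.
lenaparin: 10–64 mL/min → 67% of 500 mg = 335 mg.
tezosartan: < 65 mL/min → 10% of 600 mg = 60 mg.
Total = 335 + 60 = 395 mg.

395 mg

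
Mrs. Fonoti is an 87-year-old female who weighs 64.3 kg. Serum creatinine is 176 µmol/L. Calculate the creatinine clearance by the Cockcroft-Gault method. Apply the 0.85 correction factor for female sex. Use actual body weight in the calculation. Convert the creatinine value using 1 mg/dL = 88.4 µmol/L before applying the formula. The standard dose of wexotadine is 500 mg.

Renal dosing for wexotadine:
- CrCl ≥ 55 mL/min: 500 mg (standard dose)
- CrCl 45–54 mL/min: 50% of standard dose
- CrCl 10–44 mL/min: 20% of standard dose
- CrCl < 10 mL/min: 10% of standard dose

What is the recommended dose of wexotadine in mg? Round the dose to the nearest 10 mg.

100 mg

SCr = 176 / 88.4 = 1.991 mg/dL
CrCl = (140 − 87) × 64.3 / (72 × 1.991) × 0.85 = 3407.9 / 143.35 × 0.85 ≈ 20.2 mL/min
CrCl ≈ 20 mL/min → bracket 10–44 mL/min.
20% of 500 mg = 100 mg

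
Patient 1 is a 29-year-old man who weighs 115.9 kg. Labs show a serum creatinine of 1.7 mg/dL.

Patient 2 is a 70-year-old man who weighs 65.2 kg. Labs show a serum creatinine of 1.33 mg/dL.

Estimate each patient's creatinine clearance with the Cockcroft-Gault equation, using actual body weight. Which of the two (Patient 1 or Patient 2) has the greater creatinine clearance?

Patient 1: CrCl = (140 − 29) × 115.9 / (72 × 1.7) = 12864.9 / 122.40 ≈ 105.1 mL/min
Patient 2: CrCl = (140 − 70) × 65.2 / (72 × 1.33) = 4564.0 / 95.76 ≈ 47.7 mL/min
105.1 vs 47.7 mL/min → Patient 1 is higher.

Patient 1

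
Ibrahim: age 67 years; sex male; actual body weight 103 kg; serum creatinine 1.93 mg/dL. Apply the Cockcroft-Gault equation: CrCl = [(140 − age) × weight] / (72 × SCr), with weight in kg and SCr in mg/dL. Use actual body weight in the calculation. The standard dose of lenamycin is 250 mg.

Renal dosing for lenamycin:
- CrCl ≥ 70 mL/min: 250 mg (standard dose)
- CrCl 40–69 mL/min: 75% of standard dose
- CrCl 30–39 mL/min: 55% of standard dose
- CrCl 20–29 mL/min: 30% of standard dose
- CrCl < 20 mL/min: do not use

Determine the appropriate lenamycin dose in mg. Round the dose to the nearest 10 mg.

190 mg

CrCl = (140 − 67) × 103 / (72 × 1.93) = 7519.0 / 138.96 ≈ 54.1 mL/min
CrCl ≈ 54 mL/min → bracket 40–69 mL/min.
75% of 250 mg = 187.5 mg → 190 mg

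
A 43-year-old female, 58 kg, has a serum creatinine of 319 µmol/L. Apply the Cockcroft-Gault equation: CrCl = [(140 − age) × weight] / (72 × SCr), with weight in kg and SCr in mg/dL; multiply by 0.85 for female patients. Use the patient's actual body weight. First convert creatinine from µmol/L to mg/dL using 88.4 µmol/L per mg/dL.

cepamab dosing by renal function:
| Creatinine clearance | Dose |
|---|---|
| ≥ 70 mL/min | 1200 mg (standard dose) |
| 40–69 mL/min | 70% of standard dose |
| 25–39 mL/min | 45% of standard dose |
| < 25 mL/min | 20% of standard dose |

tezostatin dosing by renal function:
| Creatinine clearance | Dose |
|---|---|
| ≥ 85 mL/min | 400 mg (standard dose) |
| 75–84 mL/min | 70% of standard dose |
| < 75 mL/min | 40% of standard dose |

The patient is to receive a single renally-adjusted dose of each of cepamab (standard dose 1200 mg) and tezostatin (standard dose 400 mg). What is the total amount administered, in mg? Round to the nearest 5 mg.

SCr = 319 / 88.4 = 3.609 mg/dL
CrCl = (140 − 43) × 58 / (72 × 3.609) × 0.85 = 5626.0 / 259.85 × 0.85 ≈ 18.4 mL/min
CrCl ≈ 18 mL/min.
cepamab: < 25 mL/min → 20% of 1200 mg = 240 mg.
tezostatin: < 75 mL/min → 40% of 400 mg = 160 mg.
Total = 240 + 160 = 400 mg.

400 mg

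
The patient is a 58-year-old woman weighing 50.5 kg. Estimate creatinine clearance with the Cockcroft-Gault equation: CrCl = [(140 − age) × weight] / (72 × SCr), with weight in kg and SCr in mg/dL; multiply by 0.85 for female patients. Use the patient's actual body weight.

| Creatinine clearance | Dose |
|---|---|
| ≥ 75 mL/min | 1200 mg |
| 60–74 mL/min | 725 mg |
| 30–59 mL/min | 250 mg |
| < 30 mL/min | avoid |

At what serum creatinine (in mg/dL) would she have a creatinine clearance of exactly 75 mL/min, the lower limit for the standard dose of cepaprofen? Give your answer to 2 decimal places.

0.65 mg/dL

Standard dose requires CrCl ≥ 75 mL/min.
Set (140 − 58) × 50.5 × 0.85 / (72 × SCr) = 75
SCr = (140 − 58) × 50.5 × 0.85 / (72 × 75) = 0.652 mg/dL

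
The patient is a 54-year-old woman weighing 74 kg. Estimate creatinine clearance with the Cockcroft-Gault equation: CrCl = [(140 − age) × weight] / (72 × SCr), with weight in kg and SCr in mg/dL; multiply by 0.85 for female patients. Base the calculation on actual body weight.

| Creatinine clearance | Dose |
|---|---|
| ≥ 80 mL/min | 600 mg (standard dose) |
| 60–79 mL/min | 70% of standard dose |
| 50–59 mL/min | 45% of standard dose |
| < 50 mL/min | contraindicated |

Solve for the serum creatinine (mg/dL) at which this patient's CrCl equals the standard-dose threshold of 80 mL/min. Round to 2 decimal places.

Standard dose requires CrCl ≥ 80 mL/min.
Set (140 − 54) × 74 × 0.85 / (72 × SCr) = 80
SCr = (140 − 54) × 74 × 0.85 / (72 × 80) = 0.939 mg/dL

0.94 mg/dL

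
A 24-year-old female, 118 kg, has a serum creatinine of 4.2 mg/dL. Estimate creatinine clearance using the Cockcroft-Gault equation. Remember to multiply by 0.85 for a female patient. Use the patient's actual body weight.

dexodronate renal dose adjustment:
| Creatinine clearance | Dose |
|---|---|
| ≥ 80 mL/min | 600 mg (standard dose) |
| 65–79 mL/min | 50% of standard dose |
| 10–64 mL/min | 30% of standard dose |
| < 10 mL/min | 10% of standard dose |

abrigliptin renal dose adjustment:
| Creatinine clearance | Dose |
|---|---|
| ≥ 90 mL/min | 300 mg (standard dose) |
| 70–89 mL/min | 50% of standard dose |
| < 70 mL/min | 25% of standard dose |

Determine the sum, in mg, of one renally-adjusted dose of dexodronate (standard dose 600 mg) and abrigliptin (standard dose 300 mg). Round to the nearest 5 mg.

255 mg

CrCl = (140 − 24) × 118 / (72 × 4.2) × 0.85 = 13688.0 / 302.40 × 0.85 ≈ 38.5 mL/min
CrCl ≈ 38 mL/min.
dexodronate: 10–64 mL/min → 30% of 600 mg = 180 mg.
abrigliptin: < 70 mL/min → 25% of 300 mg = 75 mg.
Total = 180 + 75 = 255 mg.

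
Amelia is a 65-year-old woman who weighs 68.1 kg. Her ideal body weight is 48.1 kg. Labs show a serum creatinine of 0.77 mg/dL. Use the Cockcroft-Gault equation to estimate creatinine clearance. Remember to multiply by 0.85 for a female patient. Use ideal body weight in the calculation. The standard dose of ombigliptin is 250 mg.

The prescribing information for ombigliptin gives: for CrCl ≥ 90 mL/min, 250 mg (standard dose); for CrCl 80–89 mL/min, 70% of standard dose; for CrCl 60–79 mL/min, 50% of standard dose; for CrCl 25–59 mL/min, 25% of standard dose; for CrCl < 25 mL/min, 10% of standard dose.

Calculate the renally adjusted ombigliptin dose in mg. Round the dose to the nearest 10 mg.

60 mg

CrCl = (140 − 65) × 48.1 / (72 × 0.77) × 0.85 = 3607.5 / 55.44 × 0.85 ≈ 55.3 mL/min
CrCl ≈ 55 mL/min → bracket 25–59 mL/min.
25% of 250 mg = 62.5 mg → 60 mg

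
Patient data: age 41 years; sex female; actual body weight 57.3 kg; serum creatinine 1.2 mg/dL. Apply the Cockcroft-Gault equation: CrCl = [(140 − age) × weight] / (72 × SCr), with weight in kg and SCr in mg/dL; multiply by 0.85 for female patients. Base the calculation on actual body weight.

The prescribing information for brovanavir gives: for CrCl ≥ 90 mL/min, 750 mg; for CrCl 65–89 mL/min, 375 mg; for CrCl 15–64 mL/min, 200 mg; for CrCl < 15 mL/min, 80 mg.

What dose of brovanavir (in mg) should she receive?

CrCl = (140 − 41) × 57.3 / (72 × 1.2) × 0.85 = 5672.7 / 86.40 × 0.85 ≈ 55.8 mL/min
CrCl ≈ 56 mL/min → bracket 15–64 mL/min.
Dose for this bracket: 200 mg.

200 mg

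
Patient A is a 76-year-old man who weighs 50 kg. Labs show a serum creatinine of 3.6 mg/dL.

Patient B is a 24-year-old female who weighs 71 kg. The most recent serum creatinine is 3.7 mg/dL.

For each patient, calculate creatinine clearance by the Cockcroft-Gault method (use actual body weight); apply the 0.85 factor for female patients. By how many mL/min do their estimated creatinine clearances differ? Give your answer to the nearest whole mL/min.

14 mL/min

Patient A: CrCl = (140 − 76) × 50 / (72 × 3.6) = 3200.0 / 259.20 ≈ 12.3 mL/min
Patient B: CrCl = (140 − 24) × 71 / (72 × 3.7) × 0.85 = 8236.0 / 266.40 × 0.85 ≈ 26.3 mL/min
|12.3 − 26.3| = 14.0 mL/min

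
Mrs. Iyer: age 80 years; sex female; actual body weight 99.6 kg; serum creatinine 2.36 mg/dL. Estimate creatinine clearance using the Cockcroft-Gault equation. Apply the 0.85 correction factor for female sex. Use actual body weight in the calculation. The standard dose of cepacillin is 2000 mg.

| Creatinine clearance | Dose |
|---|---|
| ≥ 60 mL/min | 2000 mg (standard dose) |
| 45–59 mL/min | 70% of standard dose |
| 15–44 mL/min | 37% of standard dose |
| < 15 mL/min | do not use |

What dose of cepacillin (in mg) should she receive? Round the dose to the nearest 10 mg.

740 mg

CrCl = (140 − 80) × 99.6 / (72 × 2.36) × 0.85 = 5976.0 / 169.92 × 0.85 ≈ 29.9 mL/min
CrCl ≈ 30 mL/min → bracket 15–44 mL/min.
37% of 2000 mg = 740 mg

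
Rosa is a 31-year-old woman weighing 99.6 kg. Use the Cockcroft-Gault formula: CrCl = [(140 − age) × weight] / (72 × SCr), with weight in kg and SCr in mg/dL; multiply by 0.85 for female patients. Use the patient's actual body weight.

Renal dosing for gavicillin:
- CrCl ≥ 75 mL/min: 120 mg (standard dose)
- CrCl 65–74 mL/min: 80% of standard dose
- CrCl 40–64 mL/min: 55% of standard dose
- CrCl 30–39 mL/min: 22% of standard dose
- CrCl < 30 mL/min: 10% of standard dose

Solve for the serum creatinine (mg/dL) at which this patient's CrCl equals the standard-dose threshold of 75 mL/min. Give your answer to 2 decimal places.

1.71 mg/dL

Standard dose requires CrCl ≥ 75 mL/min.
Set (140 − 31) × 99.6 × 0.85 / (72 × SCr) = 75
SCr = (140 − 31) × 99.6 × 0.85 / (72 × 75) = 1.709 mg/dL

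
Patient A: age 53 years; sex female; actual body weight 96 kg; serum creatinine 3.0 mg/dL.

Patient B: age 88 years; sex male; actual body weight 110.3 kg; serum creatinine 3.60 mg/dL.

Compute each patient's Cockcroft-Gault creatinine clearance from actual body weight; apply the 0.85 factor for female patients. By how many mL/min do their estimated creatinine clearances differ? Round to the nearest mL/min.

11 mL/min

Patient A: CrCl = (140 − 53) × 96 / (72 × 3) × 0.85 = 8352.0 / 216.00 × 0.85 ≈ 32.9 mL/min
Patient B: CrCl = (140 − 88) × 110.3 / (72 × 3.6) = 5735.6 / 259.20 ≈ 22.1 mL/min
|32.9 − 22.1| = 10.8 mL/min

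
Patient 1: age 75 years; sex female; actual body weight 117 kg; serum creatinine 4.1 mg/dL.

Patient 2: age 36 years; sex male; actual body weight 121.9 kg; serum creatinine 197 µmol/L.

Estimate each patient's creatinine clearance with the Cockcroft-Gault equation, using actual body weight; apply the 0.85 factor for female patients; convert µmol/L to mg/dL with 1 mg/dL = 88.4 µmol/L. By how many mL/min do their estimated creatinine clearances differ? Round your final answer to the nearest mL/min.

57 mL/min

Patient 1: CrCl = (140 − 75) × 117 / (72 × 4.1) × 0.85 = 7605.0 / 295.20 × 0.85 ≈ 21.9 mL/min
Patient 2: SCr = 197 / 88.4 = 2.229 mg/dL
Patient 2: CrCl = (140 − 36) × 121.9 / (72 × 2.229) = 12677.6 / 160.49 ≈ 79.0 mL/min
|21.9 − 79.0| = 57.1 mL/min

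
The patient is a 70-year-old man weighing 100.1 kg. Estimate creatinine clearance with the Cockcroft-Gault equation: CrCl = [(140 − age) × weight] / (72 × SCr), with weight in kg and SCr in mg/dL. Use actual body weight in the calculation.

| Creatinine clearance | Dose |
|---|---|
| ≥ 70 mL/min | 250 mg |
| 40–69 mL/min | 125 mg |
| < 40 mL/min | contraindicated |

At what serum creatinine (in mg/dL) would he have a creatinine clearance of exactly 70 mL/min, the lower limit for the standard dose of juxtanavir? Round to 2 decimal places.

Standard dose requires CrCl ≥ 70 mL/min.
Set (140 − 70) × 100.1 / (72 × SCr) = 70
SCr = (140 − 70) × 100.1 / (72 × 70) = 1.390 mg/dL

1.39 mg/dL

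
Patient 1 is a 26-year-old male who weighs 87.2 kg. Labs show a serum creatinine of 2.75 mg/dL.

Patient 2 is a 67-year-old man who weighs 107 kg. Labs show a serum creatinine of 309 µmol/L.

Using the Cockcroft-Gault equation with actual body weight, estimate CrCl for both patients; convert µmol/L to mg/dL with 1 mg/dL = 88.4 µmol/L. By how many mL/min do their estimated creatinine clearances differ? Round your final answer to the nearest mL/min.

Patient 1: CrCl = (140 − 26) × 87.2 / (72 × 2.75) = 9940.8 / 198.00 ≈ 50.2 mL/min
Patient 2: SCr = 309 / 88.4 = 3.495 mg/dL
Patient 2: CrCl = (140 − 67) × 107 / (72 × 3.495) = 7811.0 / 251.64 ≈ 31.0 mL/min
|50.2 − 31.0| = 19.2 mL/min

19 mL/min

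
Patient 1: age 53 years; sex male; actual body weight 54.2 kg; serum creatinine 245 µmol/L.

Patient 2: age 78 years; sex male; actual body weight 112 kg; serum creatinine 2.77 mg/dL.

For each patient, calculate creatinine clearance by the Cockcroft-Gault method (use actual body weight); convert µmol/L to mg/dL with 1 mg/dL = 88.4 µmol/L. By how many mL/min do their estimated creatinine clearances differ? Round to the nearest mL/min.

11 mL/min

Patient 1: SCr = 245 / 88.4 = 2.771 mg/dL
Patient 1: CrCl = (140 − 53) × 54.2 / (72 × 2.771) = 4715.4 / 199.51 ≈ 23.6 mL/min
Patient 2: CrCl = (140 − 78) × 112 / (72 × 2.77) = 6944.0 / 199.44 ≈ 34.8 mL/min
|23.6 − 34.8| = 11.2 mL/min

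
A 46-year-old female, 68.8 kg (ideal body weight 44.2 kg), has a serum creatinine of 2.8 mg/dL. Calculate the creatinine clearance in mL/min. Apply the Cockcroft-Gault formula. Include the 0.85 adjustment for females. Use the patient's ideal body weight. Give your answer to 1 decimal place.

CrCl = (140 − 46) × 44.2 / (72 × 2.8) × 0.85 = 4154.8 / 201.60 × 0.85 ≈ 17.5 mL/min

17.5 mL/min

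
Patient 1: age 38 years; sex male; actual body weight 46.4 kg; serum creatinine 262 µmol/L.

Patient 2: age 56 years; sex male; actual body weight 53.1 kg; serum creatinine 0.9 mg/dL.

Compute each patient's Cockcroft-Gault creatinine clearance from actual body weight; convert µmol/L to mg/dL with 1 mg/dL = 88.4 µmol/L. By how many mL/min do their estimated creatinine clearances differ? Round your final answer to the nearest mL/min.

Patient 1: SCr = 262 / 88.4 = 2.964 mg/dL
Patient 1: CrCl = (140 − 38) × 46.4 / (72 × 2.964) = 4732.8 / 213.41 ≈ 22.2 mL/min
Patient 2: CrCl = (140 − 56) × 53.1 / (72 × 0.9) = 4460.4 / 64.80 ≈ 68.8 mL/min
|22.2 − 68.8| = 46.6 mL/min

47 mL/min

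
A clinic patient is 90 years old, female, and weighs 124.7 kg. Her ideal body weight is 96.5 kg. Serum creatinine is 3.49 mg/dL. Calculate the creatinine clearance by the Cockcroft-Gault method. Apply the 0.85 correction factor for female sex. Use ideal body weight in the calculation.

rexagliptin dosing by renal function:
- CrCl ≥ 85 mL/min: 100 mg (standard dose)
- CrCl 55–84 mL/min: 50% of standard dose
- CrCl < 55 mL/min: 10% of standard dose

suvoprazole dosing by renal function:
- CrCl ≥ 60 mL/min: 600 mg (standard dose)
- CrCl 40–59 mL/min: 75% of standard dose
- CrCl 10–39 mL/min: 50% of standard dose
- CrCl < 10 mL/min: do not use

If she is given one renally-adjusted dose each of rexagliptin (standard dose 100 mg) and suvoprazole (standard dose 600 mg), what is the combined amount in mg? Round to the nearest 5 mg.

CrCl = (140 − 90) × 96.5 / (72 × 3.49) × 0.85 = 4825.0 / 251.28 × 0.85 ≈ 16.3 mL/min
CrCl ≈ 16 mL/min.
rexagliptin: < 55 mL/min → 10% of 100 mg = 10 mg.
suvoprazole: 10–39 mL/min → 50% of 600 mg = 300 mg.
Total = 10 + 300 = 310 mg.

310 mg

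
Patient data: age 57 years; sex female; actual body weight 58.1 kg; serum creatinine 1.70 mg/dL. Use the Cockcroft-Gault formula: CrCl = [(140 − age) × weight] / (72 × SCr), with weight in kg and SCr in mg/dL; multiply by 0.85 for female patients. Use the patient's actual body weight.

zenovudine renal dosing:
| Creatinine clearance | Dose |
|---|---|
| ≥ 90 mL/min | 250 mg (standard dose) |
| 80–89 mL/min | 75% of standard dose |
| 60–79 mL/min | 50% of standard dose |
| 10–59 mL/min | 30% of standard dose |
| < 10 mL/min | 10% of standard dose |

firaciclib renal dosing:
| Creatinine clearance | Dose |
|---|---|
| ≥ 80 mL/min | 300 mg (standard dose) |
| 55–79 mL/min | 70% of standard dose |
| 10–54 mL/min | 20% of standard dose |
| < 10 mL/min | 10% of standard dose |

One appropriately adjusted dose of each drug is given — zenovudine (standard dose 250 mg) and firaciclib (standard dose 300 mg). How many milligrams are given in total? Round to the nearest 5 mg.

135 mg

CrCl = (140 − 57) × 58.1 / (72 × 1.7) × 0.85 = 4822.3 / 122.40 × 0.85 ≈ 33.5 mL/min
CrCl ≈ 33 mL/min.
zenovudine: 10–59 mL/min → 30% of 250 mg = 75 mg.
firaciclib: 10–54 mL/min → 20% of 300 mg = 60 mg.
Total = 75 + 60 = 135 mg.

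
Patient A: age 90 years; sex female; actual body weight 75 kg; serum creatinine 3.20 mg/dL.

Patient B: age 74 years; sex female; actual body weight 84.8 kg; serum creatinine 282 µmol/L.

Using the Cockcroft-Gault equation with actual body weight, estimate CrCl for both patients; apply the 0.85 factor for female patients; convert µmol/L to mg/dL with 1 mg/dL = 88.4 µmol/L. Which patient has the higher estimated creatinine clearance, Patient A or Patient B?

Patient B

Patient A: CrCl = (140 − 90) × 75 / (72 × 3.2) × 0.85 = 3750.0 / 230.40 × 0.85 ≈ 13.8 mL/min
Patient B: SCr = 282 / 88.4 = 3.19 mg/dL
Patient B: CrCl = (140 − 74) × 84.8 / (72 × 3.19) × 0.85 = 5596.8 / 229.68 × 0.85 ≈ 20.7 mL/min
13.8 vs 20.7 mL/min → Patient B is higher.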